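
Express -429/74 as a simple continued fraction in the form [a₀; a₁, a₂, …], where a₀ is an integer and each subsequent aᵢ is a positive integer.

Repeatedly divide and take the remainder:
⌊-429/74⌋ = -6, remainder 15
⌊74/15⌋ = 4, remainder 14
⌊15/14⌋ = 1, remainder 1
⌊14/1⌋ = 14, remainder 0

[-6; 4, 1, 14]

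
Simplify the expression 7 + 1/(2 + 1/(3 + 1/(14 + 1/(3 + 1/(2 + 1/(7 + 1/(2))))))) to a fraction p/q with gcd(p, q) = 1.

Use the convergent recurrence hₖ = aₖ·hₖ₋₁ + hₖ₋₂ (and likewise for the denominators kₖ):
a_0 = 7: 7/1
a_1 = 2: 15/2
a_2 = 3: 52/7
a_3 = 14: 743/100
a_4 = 3: 2281/307
a_5 = 2: 5305/714
a_6 = 7: 39416/5305
a_7 = 2: 84137/11324

84137/11324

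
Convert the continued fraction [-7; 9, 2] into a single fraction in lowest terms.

Starting at the tail and folding back:
Start with 2.
9 + 1/(2/1) = 9 + 1/2 = 19/2
-7 + 1/(19/2) = -7 + 2/19 = -131/19

-131/19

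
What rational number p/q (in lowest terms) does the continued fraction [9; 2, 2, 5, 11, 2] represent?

5936/631

Start with 2.
11 + 1/(2/1) = 11 + 1/2 = 23/2
5 + 1/(23/2) = 5 + 2/23 = 117/23
2 + 1/(117/23) = 2 + 23/117 = 257/117
2 + 1/(257/117) = 2 + 117/257 = 631/257
9 + 1/(631/257) = 9 + 257/631 = 5936/631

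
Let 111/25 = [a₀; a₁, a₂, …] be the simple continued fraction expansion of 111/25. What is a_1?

111 ÷ 25 → quotient 4, remainder 11
25 ÷ 11 → quotient 2, remainder 3

2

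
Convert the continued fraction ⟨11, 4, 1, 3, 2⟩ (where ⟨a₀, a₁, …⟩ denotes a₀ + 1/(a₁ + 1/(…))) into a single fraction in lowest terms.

482/43

Start with 2.
3 + 1/(2/1) = 3 + 1/2 = 7/2
1 + 1/(7/2) = 1 + 2/7 = 9/7
4 + 1/(9/7) = 4 + 7/9 = 43/9
11 + 1/(43/9) = 11 + 9/43 = 482/43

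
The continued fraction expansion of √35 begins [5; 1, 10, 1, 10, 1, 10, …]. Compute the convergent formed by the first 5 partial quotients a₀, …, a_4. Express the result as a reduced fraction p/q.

775/131

Build up convergents one term at a time:
a_0 = 5: 5/1
a_1 = 1: 6/1
a_2 = 10: 65/11
a_3 = 1: 71/12
a_4 = 10: 775/131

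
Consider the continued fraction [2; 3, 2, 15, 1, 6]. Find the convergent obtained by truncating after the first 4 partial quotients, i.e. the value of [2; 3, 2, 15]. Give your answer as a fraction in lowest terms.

247/108

Compute successive convergents:
a_0 = 2: 2/1
a_1 = 3: 7/3
a_2 = 2: 16/7
a_3 = 15: 247/108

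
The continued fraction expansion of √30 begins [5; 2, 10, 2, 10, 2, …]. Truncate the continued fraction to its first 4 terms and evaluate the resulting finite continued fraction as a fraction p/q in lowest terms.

Start with 2.
10 + 1/(2/1) = 10 + 1/2 = 21/2
2 + 1/(21/2) = 2 + 2/21 = 44/21
5 + 1/(44/21) = 5 + 21/44 = 241/44

241/44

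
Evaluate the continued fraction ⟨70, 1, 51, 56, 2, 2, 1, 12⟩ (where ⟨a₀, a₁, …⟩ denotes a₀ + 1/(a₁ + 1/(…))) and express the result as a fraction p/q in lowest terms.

a_0 = 70: 70/1
a_1 = 1: 71/1
a_2 = 51: 3691/52
a_3 = 56: 206767/2913
a_4 = 2: 417225/5878
a_5 = 2: 1041217/14669
a_6 = 1: 1458442/20547
a_7 = 12: 18542521/261233

18542521/261233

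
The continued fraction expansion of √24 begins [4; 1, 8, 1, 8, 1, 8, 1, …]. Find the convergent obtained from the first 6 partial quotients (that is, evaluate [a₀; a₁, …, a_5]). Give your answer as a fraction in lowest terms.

485/99

Start with 1.
8 + 1/(1/1) = 8 + 1/1 = 9/1
1 + 1/(9/1) = 1 + 1/9 = 10/9
8 + 1/(10/9) = 8 + 9/10 = 89/10
1 + 1/(89/10) = 1 + 10/89 = 99/89
4 + 1/(99/89) = 4 + 89/99 = 485/99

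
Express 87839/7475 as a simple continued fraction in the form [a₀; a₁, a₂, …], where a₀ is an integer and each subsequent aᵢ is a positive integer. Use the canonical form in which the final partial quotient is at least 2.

[11; 1, 3, 60, 31]

87839 = 11·7475 + 5614, so a_0 = 11
7475 = 1·5614 + 1861, so a_1 = 1
5614 = 3·1861 + 31, so a_2 = 3
1861 = 60·31 + 1, so a_3 = 60
31 = 31·1 + 0, so a_4 = 31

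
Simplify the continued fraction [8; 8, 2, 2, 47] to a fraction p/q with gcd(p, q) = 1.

16165/1991

a_0 = 8: 8/1
a_1 = 8: 65/8
a_2 = 2: 138/17
a_3 = 2: 341/42
a_4 = 47: 16165/1991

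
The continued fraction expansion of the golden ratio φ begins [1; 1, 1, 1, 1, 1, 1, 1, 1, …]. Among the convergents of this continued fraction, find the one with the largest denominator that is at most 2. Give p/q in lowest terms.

List convergents until the denominator exceeds the bound:
a_0 = 1: 1/1  (≤ bound)
a_1 = 1: 2/1  (≤ bound)
a_2 = 1: 3/2  (≤ bound)
a_3 = 1: 5/3  (> 2, stop)

3/2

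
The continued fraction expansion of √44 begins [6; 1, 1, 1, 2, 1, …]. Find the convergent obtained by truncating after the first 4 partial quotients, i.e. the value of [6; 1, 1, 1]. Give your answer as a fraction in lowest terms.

20/3

Start with 1.
1 + 1/(1/1) = 1 + 1/1 = 2/1
1 + 1/(2/1) = 1 + 1/2 = 3/2
6 + 1/(3/2) = 6 + 2/3 = 20/3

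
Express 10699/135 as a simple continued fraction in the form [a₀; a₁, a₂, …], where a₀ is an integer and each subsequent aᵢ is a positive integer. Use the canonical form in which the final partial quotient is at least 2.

Run the Euclidean algorithm, recording each quotient:
10699 = 79·135 + 34, so a_0 = 79
135 = 3·34 + 33, so a_1 = 3
34 = 1·33 + 1, so a_2 = 1
33 = 33·1 + 0, so a_3 = 33

[79; 3, 1, 33]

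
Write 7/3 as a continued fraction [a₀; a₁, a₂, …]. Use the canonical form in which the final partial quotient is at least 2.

Apply division with remainder until the remainder is 0:
7 = 2·3 + 1, so a_0 = 2
3 = 3·1 + 0, so a_1 = 3

[2; 3]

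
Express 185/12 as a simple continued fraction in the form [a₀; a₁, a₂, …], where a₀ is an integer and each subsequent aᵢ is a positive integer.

[15; 2, 2, 2]

Apply division with remainder until the remainder is 0:
185 ÷ 12 → quotient 15, remainder 5
12 ÷ 5 → quotient 2, remainder 2
5 ÷ 2 → quotient 2, remainder 1
2 ÷ 1 → quotient 2, remainder 0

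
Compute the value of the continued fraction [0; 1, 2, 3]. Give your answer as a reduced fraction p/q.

7/10

Work from the innermost term outward:
Start with 3.
2 + 1/(3/1) = 2 + 1/3 = 7/3
1 + 1/(7/3) = 1 + 3/7 = 10/7
0 + 1/(10/7) = 0 + 7/10 = 7/10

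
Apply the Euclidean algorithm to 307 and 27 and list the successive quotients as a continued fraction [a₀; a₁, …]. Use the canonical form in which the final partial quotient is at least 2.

⌊307/27⌋ = 11, remainder 10
⌊27/10⌋ = 2, remainder 7
⌊10/7⌋ = 1, remainder 3
⌊7/3⌋ = 2, remainder 1
⌊3/1⌋ = 3, remainder 0

[11; 2, 1, 2, 3]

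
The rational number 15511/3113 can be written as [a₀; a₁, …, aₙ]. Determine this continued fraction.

15511 ÷ 3113 → quotient 4, remainder 3059
3113 ÷ 3059 → quotient 1, remainder 54
3059 ÷ 54 → quotient 56, remainder 35
54 ÷ 35 → quotient 1, remainder 19
35 ÷ 19 → quotient 1, remainder 16
19 ÷ 16 → quotient 1, remainder 3
16 ÷ 3 → quotient 5, remainder 1
3 ÷ 1 → quotient 3, remainder 0

[4; 1, 56, 1, 1, 1, 5, 3]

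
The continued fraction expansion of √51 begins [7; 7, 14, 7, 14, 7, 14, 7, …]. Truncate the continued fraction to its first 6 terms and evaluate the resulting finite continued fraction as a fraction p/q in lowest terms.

Compute successive convergents:
a_0 = 7: 7/1
a_1 = 7: 50/7
a_2 = 14: 707/99
a_3 = 7: 4999/700
a_4 = 14: 70693/9899
a_5 = 7: 499850/69993

499850/69993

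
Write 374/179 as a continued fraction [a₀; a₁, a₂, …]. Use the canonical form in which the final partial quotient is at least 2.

[2; 11, 5, 3]

Apply division with remainder until the remainder is 0:
374 ÷ 179 → quotient 2, remainder 16
179 ÷ 16 → quotient 11, remainder 3
16 ÷ 3 → quotient 5, remainder 1
3 ÷ 1 → quotient 3, remainder 0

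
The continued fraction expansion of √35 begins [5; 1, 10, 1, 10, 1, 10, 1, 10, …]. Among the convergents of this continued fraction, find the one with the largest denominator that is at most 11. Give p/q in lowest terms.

a_0 = 5: 5/1  (≤ bound)
a_1 = 1: 6/1  (≤ bound)
a_2 = 10: 65/11  (≤ bound)
a_3 = 1: 71/12  (> 11, stop)

65/11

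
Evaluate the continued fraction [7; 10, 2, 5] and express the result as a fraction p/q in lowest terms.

Use the convergent recurrence hₖ = aₖ·hₖ₋₁ + hₖ₋₂ (and likewise for the denominators kₖ):
a_0 = 7: 7/1
a_1 = 10: 71/10
a_2 = 2: 149/21
a_3 = 5: 816/115

816/115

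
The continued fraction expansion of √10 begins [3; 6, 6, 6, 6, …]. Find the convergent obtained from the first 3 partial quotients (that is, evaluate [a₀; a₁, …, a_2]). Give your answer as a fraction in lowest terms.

117/37

Start with 6.
6 + 1/(6/1) = 6 + 1/6 = 37/6
3 + 1/(37/6) = 3 + 6/37 = 117/37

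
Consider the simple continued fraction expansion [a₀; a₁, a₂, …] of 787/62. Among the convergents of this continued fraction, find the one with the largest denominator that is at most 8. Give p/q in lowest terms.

a_0 = 12: 12/1  (≤ bound)
a_1 = 1: 13/1  (≤ bound)
a_2 = 2: 38/3  (≤ bound)
a_3 = 3: 127/10  (> 8, stop)

38/3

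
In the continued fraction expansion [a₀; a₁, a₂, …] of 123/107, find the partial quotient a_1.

123 = 1·107 + 16, so a_0 = 1
107 = 6·16 + 11, so a_1 = 6

6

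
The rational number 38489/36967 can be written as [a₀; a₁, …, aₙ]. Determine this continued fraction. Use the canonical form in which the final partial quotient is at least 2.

38489 ÷ 36967 → quotient 1, remainder 1522
36967 ÷ 1522 → quotient 24, remainder 439
1522 ÷ 439 → quotient 3, remainder 205
439 ÷ 205 → quotient 2, remainder 29
205 ÷ 29 → quotient 7, remainder 2
29 ÷ 2 → quotient 14, remainder 1
2 ÷ 1 → quotient 2, remainder 0

[1; 24, 3, 2, 7, 14, 2]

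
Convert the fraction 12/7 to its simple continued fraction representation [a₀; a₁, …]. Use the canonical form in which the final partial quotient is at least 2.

Apply division with remainder until the remainder is 0:
⌊12/7⌋ = 1, remainder 5
⌊7/5⌋ = 1, remainder 2
⌊5/2⌋ = 2, remainder 1
⌊2/1⌋ = 2, remainder 0

[1; 1, 2, 2]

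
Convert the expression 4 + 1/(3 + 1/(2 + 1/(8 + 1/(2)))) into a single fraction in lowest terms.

a_0 = 4: 4/1
a_1 = 3: 13/3
a_2 = 2: 30/7
a_3 = 8: 253/59
a_4 = 2: 536/125

536/125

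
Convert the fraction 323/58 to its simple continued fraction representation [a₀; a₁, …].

[5; 1, 1, 3, 8]

323 = 5·58 + 33, so a_0 = 5
58 = 1·33 + 25, so a_1 = 1
33 = 1·25 + 8, so a_2 = 1
25 = 3·8 + 1, so a_3 = 3
8 = 8·1 + 0, so a_4 = 8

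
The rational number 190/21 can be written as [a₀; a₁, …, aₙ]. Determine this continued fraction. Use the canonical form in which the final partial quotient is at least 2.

[9; 21]

Repeatedly divide and take the remainder:
⌊190/21⌋ = 9, remainder 1
⌊21/1⌋ = 21, remainder 0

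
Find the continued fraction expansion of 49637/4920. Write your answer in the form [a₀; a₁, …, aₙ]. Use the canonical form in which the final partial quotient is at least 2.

[10; 11, 3, 1, 6, 1, 1, 7]

Repeatedly divide and take the remainder:
⌊49637/4920⌋ = 10, remainder 437
⌊4920/437⌋ = 11, remainder 113
⌊437/113⌋ = 3, remainder 98
⌊113/98⌋ = 1, remainder 15
⌊98/15⌋ = 6, remainder 8
⌊15/8⌋ = 1, remainder 7
⌊8/7⌋ = 1, remainder 1
⌊7/1⌋ = 7, remainder 0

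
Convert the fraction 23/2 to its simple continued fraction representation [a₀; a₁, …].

[11; 2]

23 = 11·2 + 1, so a_0 = 11
2 = 2·1 + 0, so a_1 = 2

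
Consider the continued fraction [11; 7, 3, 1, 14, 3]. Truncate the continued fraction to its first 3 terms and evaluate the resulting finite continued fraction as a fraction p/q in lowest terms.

Start with 3.
7 + 1/(3/1) = 7 + 1/3 = 22/3
11 + 1/(22/3) = 11 + 3/22 = 245/22

245/22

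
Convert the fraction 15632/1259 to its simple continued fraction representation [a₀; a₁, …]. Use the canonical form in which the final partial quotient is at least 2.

[12; 2, 2, 2, 14, 1, 1, 3]

⌊15632/1259⌋ = 12, remainder 524
⌊1259/524⌋ = 2, remainder 211
⌊524/211⌋ = 2, remainder 102
⌊211/102⌋ = 2, remainder 7
⌊102/7⌋ = 14, remainder 4
⌊7/4⌋ = 1, remainder 3
⌊4/3⌋ = 1, remainder 1
⌊3/1⌋ = 3, remainder 0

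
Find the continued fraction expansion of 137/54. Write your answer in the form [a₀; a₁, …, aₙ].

137 = 2·54 + 29, so a_0 = 2
54 = 1·29 + 25, so a_1 = 1
29 = 1·25 + 4, so a_2 = 1
25 = 6·4 + 1, so a_3 = 6
4 = 4·1 + 0, so a_4 = 4

[2; 1, 1, 6, 4]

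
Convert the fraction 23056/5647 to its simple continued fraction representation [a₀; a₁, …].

[4; 12, 15, 10, 3]

Apply division with remainder until the remainder is 0:
23056 = 4·5647 + 468, so a_0 = 4
5647 = 12·468 + 31, so a_1 = 12
468 = 15·31 + 3, so a_2 = 15
31 = 10·3 + 1, so a_3 = 10
3 = 3·1 + 0, so a_4 = 3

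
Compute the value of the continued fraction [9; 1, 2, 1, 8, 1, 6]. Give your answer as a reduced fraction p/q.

Compute successive convergents:
a_0 = 9: 9/1
a_1 = 1: 10/1
a_2 = 2: 29/3
a_3 = 1: 39/4
a_4 = 8: 341/35
a_5 = 1: 380/39
a_6 = 6: 2621/269

2621/269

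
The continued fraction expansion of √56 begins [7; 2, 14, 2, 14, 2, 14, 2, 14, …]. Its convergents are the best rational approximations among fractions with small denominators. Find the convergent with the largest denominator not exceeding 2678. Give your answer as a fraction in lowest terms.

13455/1798

a_0 = 7: 7/1  (≤ bound)
a_1 = 2: 15/2  (≤ bound)
a_2 = 14: 217/29  (≤ bound)
a_3 = 2: 449/60  (≤ bound)
a_4 = 14: 6503/869  (≤ bound)
a_5 = 2: 13455/1798  (≤ bound)
a_6 = 14: 194873/26041  (> 2678, stop)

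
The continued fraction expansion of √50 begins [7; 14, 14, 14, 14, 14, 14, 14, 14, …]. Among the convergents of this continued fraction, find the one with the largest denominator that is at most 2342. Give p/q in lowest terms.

a_0 = 7: 7/1  (≤ bound)
a_1 = 14: 99/14  (≤ bound)
a_2 = 14: 1393/197  (≤ bound)
a_3 = 14: 19601/2772  (> 2342, stop)

1393/197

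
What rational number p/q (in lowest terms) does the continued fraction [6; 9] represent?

55/9

Start with 9.
6 + 1/(9/1) = 6 + 1/9 = 55/9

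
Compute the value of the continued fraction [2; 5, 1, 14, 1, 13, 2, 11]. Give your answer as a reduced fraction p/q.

68299/31497

Start with 11.
2 + 1/(11/1) = 2 + 1/11 = 23/11
13 + 1/(23/11) = 13 + 11/23 = 310/23
1 + 1/(310/23) = 1 + 23/310 = 333/310
14 + 1/(333/310) = 14 + 310/333 = 4972/333
1 + 1/(4972/333) = 1 + 333/4972 = 5305/4972
5 + 1/(5305/4972) = 5 + 4972/5305 = 31497/5305
2 + 1/(31497/5305) = 2 + 5305/31497 = 68299/31497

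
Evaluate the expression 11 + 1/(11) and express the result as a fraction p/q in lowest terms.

a_0 = 11: 11/1
a_1 = 11: 122/11

122/11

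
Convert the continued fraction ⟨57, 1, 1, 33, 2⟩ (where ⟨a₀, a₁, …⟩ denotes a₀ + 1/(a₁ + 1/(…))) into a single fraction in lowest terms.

Start with 2.
33 + 1/(2/1) = 33 + 1/2 = 67/2
1 + 1/(67/2) = 1 + 2/67 = 69/67
1 + 1/(69/67) = 1 + 67/69 = 136/69
57 + 1/(136/69) = 57 + 69/136 = 7821/136

7821/136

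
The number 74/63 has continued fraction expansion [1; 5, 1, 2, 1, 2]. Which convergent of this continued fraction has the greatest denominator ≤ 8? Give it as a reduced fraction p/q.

7/6

a_0 = 1: 1/1  (≤ bound)
a_1 = 5: 6/5  (≤ bound)
a_2 = 1: 7/6  (≤ bound)
a_3 = 2: 20/17  (> 8, stop)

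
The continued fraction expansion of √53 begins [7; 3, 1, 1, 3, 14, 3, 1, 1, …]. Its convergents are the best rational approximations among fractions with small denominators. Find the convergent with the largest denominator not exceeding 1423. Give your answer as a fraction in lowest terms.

a_0 = 7: 7/1  (≤ bound)
a_1 = 3: 22/3  (≤ bound)
a_2 = 1: 29/4  (≤ bound)
a_3 = 1: 51/7  (≤ bound)
a_4 = 3: 182/25  (≤ bound)
a_5 = 14: 2599/357  (≤ bound)
a_6 = 3: 7979/1096  (≤ bound)
a_7 = 1: 10578/1453  (> 1423, stop)

7979/1096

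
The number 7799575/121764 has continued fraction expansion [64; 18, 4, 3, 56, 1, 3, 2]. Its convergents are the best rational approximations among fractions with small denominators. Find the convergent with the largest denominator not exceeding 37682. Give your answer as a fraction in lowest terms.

a_0 = 64: 64/1  (≤ bound)
a_1 = 18: 1153/18  (≤ bound)
a_2 = 4: 4676/73  (≤ bound)
a_3 = 3: 15181/237  (≤ bound)
a_4 = 56: 854812/13345  (≤ bound)
a_5 = 1: 869993/13582  (≤ bound)
a_6 = 3: 3464791/54091  (> 37682, stop)

869993/13582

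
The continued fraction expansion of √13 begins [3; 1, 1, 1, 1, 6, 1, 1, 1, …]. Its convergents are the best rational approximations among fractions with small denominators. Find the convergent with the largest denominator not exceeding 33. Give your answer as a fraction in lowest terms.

119/33

List convergents until the denominator exceeds the bound:
a_0 = 3: 3/1  (≤ bound)
a_1 = 1: 4/1  (≤ bound)
a_2 = 1: 7/2  (≤ bound)
a_3 = 1: 11/3  (≤ bound)
a_4 = 1: 18/5  (≤ bound)
a_5 = 6: 119/33  (≤ bound)
a_6 = 1: 137/38  (> 33, stop)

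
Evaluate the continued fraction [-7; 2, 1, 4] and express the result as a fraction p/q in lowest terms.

-93/14

Build up convergents one term at a time:
a_0 = -7: -7/1
a_1 = 2: -13/2
a_2 = 1: -20/3
a_3 = 4: -93/14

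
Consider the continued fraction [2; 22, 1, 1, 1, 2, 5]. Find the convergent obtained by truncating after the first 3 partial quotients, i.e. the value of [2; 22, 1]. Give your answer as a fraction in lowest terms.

47/23

Collapse the nested fraction from the inside out:
Start with 1.
22 + 1/(1/1) = 22 + 1/1 = 23/1
2 + 1/(23/1) = 2 + 1/23 = 47/23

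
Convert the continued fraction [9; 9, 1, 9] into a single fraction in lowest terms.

Start with 9.
1 + 1/(9/1) = 1 + 1/9 = 10/9
9 + 1/(10/9) = 9 + 9/10 = 99/10
9 + 1/(99/10) = 9 + 10/99 = 901/99

901/99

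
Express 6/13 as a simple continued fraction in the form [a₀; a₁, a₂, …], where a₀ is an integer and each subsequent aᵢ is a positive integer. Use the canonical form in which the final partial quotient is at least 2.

⌊6/13⌋ = 0, remainder 6
⌊13/6⌋ = 2, remainder 1
⌊6/1⌋ = 6, remainder 0

[0; 2, 6]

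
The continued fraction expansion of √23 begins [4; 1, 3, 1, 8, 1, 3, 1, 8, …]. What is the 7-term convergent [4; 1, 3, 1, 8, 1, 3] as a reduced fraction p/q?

916/191

Start with 3.
1 + 1/(3/1) = 1 + 1/3 = 4/3
8 + 1/(4/3) = 8 + 3/4 = 35/4
1 + 1/(35/4) = 1 + 4/35 = 39/35
3 + 1/(39/35) = 3 + 35/39 = 152/39
1 + 1/(152/39) = 1 + 39/152 = 191/152
4 + 1/(191/152) = 4 + 152/191 = 916/191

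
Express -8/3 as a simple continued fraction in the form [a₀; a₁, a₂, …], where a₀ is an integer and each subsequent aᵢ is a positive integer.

[-3; 3]

⌊-8/3⌋ = -3, remainder 1
⌊3/1⌋ = 3, remainder 0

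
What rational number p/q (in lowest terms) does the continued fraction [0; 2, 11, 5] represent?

Start with 5.
11 + 1/(5/1) = 11 + 1/5 = 56/5
2 + 1/(56/5) = 2 + 5/56 = 117/56
0 + 1/(117/56) = 0 + 56/117 = 56/117

56/117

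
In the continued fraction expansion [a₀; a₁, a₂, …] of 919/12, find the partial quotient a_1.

1

Apply division with remainder until the remainder is 0:
919 ÷ 12 → quotient 76, remainder 7
12 ÷ 7 → quotient 1, remainder 5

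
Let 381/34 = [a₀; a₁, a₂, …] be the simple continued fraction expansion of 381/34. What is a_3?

381 = 11·34 + 7, so a_0 = 11
34 = 4·7 + 6, so a_1 = 4
7 = 1·6 + 1, so a_2 = 1
6 = 6·1 + 0, so a_3 = 6

6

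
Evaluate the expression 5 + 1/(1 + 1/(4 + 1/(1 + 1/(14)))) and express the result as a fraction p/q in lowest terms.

Work from the innermost term outward:
Start with 14.
1 + 1/(14/1) = 1 + 1/14 = 15/14
4 + 1/(15/14) = 4 + 14/15 = 74/15
1 + 1/(74/15) = 1 + 15/74 = 89/74
5 + 1/(89/74) = 5 + 74/89 = 519/89

519/89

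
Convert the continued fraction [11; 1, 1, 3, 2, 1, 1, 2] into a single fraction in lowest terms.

1168/101

Work from the innermost term outward:
Start with 2.
1 + 1/(2/1) = 1 + 1/2 = 3/2
1 + 1/(3/2) = 1 + 2/3 = 5/3
2 + 1/(5/3) = 2 + 3/5 = 13/5
3 + 1/(13/5) = 3 + 5/13 = 44/13
1 + 1/(44/13) = 1 + 13/44 = 57/44
1 + 1/(57/44) = 1 + 44/57 = 101/57
11 + 1/(101/57) = 11 + 57/101 = 1168/101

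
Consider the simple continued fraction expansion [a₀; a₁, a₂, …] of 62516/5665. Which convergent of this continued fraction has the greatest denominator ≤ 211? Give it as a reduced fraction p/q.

List convergents until the denominator exceeds the bound:
a_0 = 11: 11/1  (≤ bound)
a_1 = 28: 309/28  (≤ bound)
a_2 = 5: 1556/141  (≤ bound)
a_3 = 2: 3421/310  (> 211, stop)

1556/141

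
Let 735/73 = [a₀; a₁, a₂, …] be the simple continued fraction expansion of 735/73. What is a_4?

2

735 = 10·73 + 5, so a_0 = 10
73 = 14·5 + 3, so a_1 = 14
5 = 1·3 + 2, so a_2 = 1
3 = 1·2 + 1, so a_3 = 1
2 = 2·1 + 0, so a_4 = 2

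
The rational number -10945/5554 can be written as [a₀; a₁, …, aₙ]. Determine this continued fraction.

-10945 ÷ 5554 → quotient -2, remainder 163
5554 ÷ 163 → quotient 34, remainder 12
163 ÷ 12 → quotient 13, remainder 7
12 ÷ 7 → quotient 1, remainder 5
7 ÷ 5 → quotient 1, remainder 2
5 ÷ 2 → quotient 2, remainder 1
2 ÷ 1 → quotient 2, remainder 0

[-2; 34, 13, 1, 1, 2, 2]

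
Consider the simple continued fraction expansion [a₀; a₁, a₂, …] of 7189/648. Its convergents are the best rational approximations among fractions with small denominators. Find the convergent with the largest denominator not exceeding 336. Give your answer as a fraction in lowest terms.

943/85

a_0 = 11: 11/1  (≤ bound)
a_1 = 10: 111/10  (≤ bound)
a_2 = 1: 122/11  (≤ bound)
a_3 = 1: 233/21  (≤ bound)
a_4 = 1: 355/32  (≤ bound)
a_5 = 1: 588/53  (≤ bound)
a_6 = 1: 943/85  (≤ bound)
a_7 = 7: 7189/648  (> 336, stop)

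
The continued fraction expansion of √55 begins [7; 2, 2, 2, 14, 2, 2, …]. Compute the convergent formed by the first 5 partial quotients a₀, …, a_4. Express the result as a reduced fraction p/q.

1283/173

Compute successive convergents:
a_0 = 7: 7/1
a_1 = 2: 15/2
a_2 = 2: 37/5
a_3 = 2: 89/12
a_4 = 14: 1283/173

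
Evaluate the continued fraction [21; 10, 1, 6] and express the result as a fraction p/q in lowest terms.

Starting at the tail and folding back:
Start with 6.
1 + 1/(6/1) = 1 + 1/6 = 7/6
10 + 1/(7/6) = 10 + 6/7 = 76/7
21 + 1/(76/7) = 21 + 7/76 = 1603/76

1603/76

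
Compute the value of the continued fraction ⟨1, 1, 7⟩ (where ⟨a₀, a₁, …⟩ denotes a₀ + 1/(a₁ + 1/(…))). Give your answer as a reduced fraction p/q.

Starting at the tail and folding back:
Start with 7.
1 + 1/(7/1) = 1 + 1/7 = 8/7
1 + 1/(8/7) = 1 + 7/8 = 15/8

15/8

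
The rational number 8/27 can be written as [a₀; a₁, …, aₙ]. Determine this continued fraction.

⌊8/27⌋ = 0, remainder 8
⌊27/8⌋ = 3, remainder 3
⌊8/3⌋ = 2, remainder 2
⌊3/2⌋ = 1, remainder 1
⌊2/1⌋ = 2, remainder 0

[0; 3, 2, 1, 2]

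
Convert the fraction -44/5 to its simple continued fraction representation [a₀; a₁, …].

-44 ÷ 5 → quotient -9, remainder 1
5 ÷ 1 → quotient 5, remainder 0

[-9; 5]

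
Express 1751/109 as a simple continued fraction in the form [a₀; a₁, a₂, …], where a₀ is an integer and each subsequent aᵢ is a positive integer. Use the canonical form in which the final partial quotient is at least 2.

Run the Euclidean algorithm, recording each quotient:
1751 ÷ 109 → quotient 16, remainder 7
109 ÷ 7 → quotient 15, remainder 4
7 ÷ 4 → quotient 1, remainder 3
4 ÷ 3 → quotient 1, remainder 1
3 ÷ 1 → quotient 3, remainder 0

[16; 15, 1, 1, 3]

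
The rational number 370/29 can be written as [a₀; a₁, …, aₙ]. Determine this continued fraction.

Repeatedly divide and take the remainder:
370 ÷ 29 → quotient 12, remainder 22
29 ÷ 22 → quotient 1, remainder 7
22 ÷ 7 → quotient 3, remainder 1
7 ÷ 1 → quotient 7, remainder 0

[12; 1, 3, 7]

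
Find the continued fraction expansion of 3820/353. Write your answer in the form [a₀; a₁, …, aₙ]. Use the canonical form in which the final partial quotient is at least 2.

Apply division with remainder until the remainder is 0:
⌊3820/353⌋ = 10, remainder 290
⌊353/290⌋ = 1, remainder 63
⌊290/63⌋ = 4, remainder 38
⌊63/38⌋ = 1, remainder 25
⌊38/25⌋ = 1, remainder 13
⌊25/13⌋ = 1, remainder 12
⌊13/12⌋ = 1, remainder 1
⌊12/1⌋ = 12, remainder 0

[10; 1, 4, 1, 1, 1, 1, 12]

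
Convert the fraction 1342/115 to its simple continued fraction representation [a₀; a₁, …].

[11; 1, 2, 38]

Apply division with remainder until the remainder is 0:
1342 ÷ 115 → quotient 11, remainder 77
115 ÷ 77 → quotient 1, remainder 38
77 ÷ 38 → quotient 2, remainder 1
38 ÷ 1 → quotient 38, remainder 0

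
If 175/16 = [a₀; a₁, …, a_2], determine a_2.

Repeatedly divide and take the remainder:
175 ÷ 16 → quotient 10, remainder 15
16 ÷ 15 → quotient 1, remainder 1
15 ÷ 1 → quotient 15, remainder 0

15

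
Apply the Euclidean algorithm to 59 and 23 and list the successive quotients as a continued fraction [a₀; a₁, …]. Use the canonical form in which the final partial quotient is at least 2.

⌊59/23⌋ = 2, remainder 13
⌊23/13⌋ = 1, remainder 10
⌊13/10⌋ = 1, remainder 3
⌊10/3⌋ = 3, remainder 1
⌊3/1⌋ = 3, remainder 0

[2; 1, 1, 3, 3]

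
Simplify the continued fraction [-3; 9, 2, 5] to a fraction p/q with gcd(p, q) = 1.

a_0 = -3: -3/1
a_1 = 9: -26/9
a_2 = 2: -55/19
a_3 = 5: -301/104

-301/104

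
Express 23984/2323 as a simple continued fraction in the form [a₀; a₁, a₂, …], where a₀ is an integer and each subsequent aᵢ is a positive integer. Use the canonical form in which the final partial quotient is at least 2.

[10; 3, 12, 2, 1, 3, 2, 2]

Repeatedly divide and take the remainder:
⌊23984/2323⌋ = 10, remainder 754
⌊2323/754⌋ = 3, remainder 61
⌊754/61⌋ = 12, remainder 22
⌊61/22⌋ = 2, remainder 17
⌊22/17⌋ = 1, remainder 5
⌊17/5⌋ = 3, remainder 2
⌊5/2⌋ = 2, remainder 1
⌊2/1⌋ = 2, remainder 0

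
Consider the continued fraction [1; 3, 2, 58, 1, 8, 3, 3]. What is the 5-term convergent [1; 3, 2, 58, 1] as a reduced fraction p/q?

Use the convergent recurrence hₖ = aₖ·hₖ₋₁ + hₖ₋₂ (and likewise for the denominators kₖ):
a_0 = 1: 1/1
a_1 = 3: 4/3
a_2 = 2: 9/7
a_3 = 58: 526/409
a_4 = 1: 535/416

535/416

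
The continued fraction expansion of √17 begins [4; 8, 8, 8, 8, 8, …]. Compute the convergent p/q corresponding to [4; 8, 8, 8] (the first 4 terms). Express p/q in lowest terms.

2177/528

Start with 8.
8 + 1/(8/1) = 8 + 1/8 = 65/8
8 + 1/(65/8) = 8 + 8/65 = 528/65
4 + 1/(528/65) = 4 + 65/528 = 2177/528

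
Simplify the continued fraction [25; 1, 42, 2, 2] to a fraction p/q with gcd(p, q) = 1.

Start with 2.
2 + 1/(2/1) = 2 + 1/2 = 5/2
42 + 1/(5/2) = 42 + 2/5 = 212/5
1 + 1/(212/5) = 1 + 5/212 = 217/212
25 + 1/(217/212) = 25 + 212/217 = 5637/217

5637/217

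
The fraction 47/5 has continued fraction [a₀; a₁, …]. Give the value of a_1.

2

47 ÷ 5 → quotient 9, remainder 2
5 ÷ 2 → quotient 2, remainder 1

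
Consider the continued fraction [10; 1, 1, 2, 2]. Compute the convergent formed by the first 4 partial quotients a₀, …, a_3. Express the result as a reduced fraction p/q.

53/5

Work from the innermost term outward:
Start with 2.
1 + 1/(2/1) = 1 + 1/2 = 3/2
1 + 1/(3/2) = 1 + 2/3 = 5/3
10 + 1/(5/3) = 10 + 3/5 = 53/5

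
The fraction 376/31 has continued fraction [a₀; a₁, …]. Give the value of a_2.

1

376 = 12·31 + 4, so a_0 = 12
31 = 7·4 + 3, so a_1 = 7
4 = 1·3 + 1, so a_2 = 1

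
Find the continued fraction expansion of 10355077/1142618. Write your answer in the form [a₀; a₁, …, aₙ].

10355077 ÷ 1142618 → quotient 9, remainder 71515
1142618 ÷ 71515 → quotient 15, remainder 69893
71515 ÷ 69893 → quotient 1, remainder 1622
69893 ÷ 1622 → quotient 43, remainder 147
1622 ÷ 147 → quotient 11, remainder 5
147 ÷ 5 → quotient 29, remainder 2
5 ÷ 2 → quotient 2, remainder 1
2 ÷ 1 → quotient 2, remainder 0

[9; 15, 1, 43, 11, 29, 2, 2]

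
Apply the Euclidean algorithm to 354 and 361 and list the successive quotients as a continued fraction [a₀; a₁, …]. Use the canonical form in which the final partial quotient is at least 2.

[0; 1, 50, 1, 1, 3]

⌊354/361⌋ = 0, remainder 354
⌊361/354⌋ = 1, remainder 7
⌊354/7⌋ = 50, remainder 4
⌊7/4⌋ = 1, remainder 3
⌊4/3⌋ = 1, remainder 1
⌊3/1⌋ = 3, remainder 0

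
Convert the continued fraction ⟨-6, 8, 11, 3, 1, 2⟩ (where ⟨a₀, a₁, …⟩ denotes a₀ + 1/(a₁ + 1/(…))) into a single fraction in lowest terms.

-5894/1003

Collapse the nested fraction from the inside out:
Start with 2.
1 + 1/(2/1) = 1 + 1/2 = 3/2
3 + 1/(3/2) = 3 + 2/3 = 11/3
11 + 1/(11/3) = 11 + 3/11 = 124/11
8 + 1/(124/11) = 8 + 11/124 = 1003/124
-6 + 1/(1003/124) = -6 + 124/1003 = -5894/1003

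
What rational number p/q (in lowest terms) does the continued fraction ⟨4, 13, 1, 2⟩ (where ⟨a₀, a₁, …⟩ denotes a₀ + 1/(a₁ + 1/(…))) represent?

Use the convergent recurrence hₖ = aₖ·hₖ₋₁ + hₖ₋₂ (and likewise for the denominators kₖ):
a_0 = 4: 4/1
a_1 = 13: 53/13
a_2 = 1: 57/14
a_3 = 2: 167/41

167/41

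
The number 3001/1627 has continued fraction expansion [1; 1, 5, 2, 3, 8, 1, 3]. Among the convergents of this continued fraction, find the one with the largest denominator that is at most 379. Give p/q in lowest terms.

a_0 = 1: 1/1  (≤ bound)
a_1 = 1: 2/1  (≤ bound)
a_2 = 5: 11/6  (≤ bound)
a_3 = 2: 24/13  (≤ bound)
a_4 = 3: 83/45  (≤ bound)
a_5 = 8: 688/373  (≤ bound)
a_6 = 1: 771/418  (> 379, stop)

688/373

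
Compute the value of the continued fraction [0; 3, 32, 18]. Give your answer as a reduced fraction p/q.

Compute successive convergents:
a_0 = 0: 0/1
a_1 = 3: 1/3
a_2 = 32: 32/97
a_3 = 18: 577/1749

577/1749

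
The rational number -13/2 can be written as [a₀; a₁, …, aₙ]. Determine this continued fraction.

Apply division with remainder until the remainder is 0:
-13 = -7·2 + 1, so a_0 = -7
2 = 2·1 + 0, so a_1 = 2

[-7; 2]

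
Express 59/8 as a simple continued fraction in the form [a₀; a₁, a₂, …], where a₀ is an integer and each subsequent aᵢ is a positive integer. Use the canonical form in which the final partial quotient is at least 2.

⌊59/8⌋ = 7, remainder 3
⌊8/3⌋ = 2, remainder 2
⌊3/2⌋ = 1, remainder 1
⌊2/1⌋ = 2, remainder 0

[7; 2, 1, 2]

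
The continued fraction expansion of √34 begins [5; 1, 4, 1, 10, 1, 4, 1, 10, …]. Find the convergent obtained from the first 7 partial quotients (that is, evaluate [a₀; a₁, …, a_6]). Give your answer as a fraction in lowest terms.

2035/349

Start with 4.
1 + 1/(4/1) = 1 + 1/4 = 5/4
10 + 1/(5/4) = 10 + 4/5 = 54/5
1 + 1/(54/5) = 1 + 5/54 = 59/54
4 + 1/(59/54) = 4 + 54/59 = 290/59
1 + 1/(290/59) = 1 + 59/290 = 349/290
5 + 1/(349/290) = 5 + 290/349 = 2035/349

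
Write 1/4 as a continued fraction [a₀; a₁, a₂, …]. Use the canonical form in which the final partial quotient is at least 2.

1 = 0·4 + 1, so a_0 = 0
4 = 4·1 + 0, so a_1 = 4

[0; 4]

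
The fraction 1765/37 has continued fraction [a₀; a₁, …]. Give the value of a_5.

1765 ÷ 37 → quotient 47, remainder 26
37 ÷ 26 → quotient 1, remainder 11
26 ÷ 11 → quotient 2, remainder 4
11 ÷ 4 → quotient 2, remainder 3
4 ÷ 3 → quotient 1, remainder 1
3 ÷ 1 → quotient 3, remainder 0

3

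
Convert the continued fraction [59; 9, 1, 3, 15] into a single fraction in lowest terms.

35166/595

a_0 = 59: 59/1
a_1 = 9: 532/9
a_2 = 1: 591/10
a_3 = 3: 2305/39
a_4 = 15: 35166/595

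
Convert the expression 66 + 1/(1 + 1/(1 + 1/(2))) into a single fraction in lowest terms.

333/5

a_0 = 66: 66/1
a_1 = 1: 67/1
a_2 = 1: 133/2
a_3 = 2: 333/5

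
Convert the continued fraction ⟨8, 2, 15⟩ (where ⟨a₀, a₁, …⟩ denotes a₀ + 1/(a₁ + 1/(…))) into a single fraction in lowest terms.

263/31

Start with 15.
2 + 1/(15/1) = 2 + 1/15 = 31/15
8 + 1/(31/15) = 8 + 15/31 = 263/31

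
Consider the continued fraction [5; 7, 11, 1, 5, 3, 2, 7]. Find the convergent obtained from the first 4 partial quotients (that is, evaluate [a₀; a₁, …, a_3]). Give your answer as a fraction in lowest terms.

Starting at the tail and folding back:
Start with 1.
11 + 1/(1/1) = 11 + 1/1 = 12/1
7 + 1/(12/1) = 7 + 1/12 = 85/12
5 + 1/(85/12) = 5 + 12/85 = 437/85

437/85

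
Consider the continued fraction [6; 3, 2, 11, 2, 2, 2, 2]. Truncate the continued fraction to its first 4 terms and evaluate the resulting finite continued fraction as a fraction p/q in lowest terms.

a_0 = 6: 6/1
a_1 = 3: 19/3
a_2 = 2: 44/7
a_3 = 11: 503/80

503/80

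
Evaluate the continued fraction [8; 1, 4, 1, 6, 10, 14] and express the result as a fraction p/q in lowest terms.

Build up convergents one term at a time:
a_0 = 8: 8/1
a_1 = 1: 9/1
a_2 = 4: 44/5
a_3 = 1: 53/6
a_4 = 6: 362/41
a_5 = 10: 3673/416
a_6 = 14: 51784/5865

51784/5865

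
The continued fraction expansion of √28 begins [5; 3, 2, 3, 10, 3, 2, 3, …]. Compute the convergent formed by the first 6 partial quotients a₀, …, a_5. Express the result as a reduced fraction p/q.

Use the convergent recurrence hₖ = aₖ·hₖ₋₁ + hₖ₋₂ (and likewise for the denominators kₖ):
a_0 = 5: 5/1
a_1 = 3: 16/3
a_2 = 2: 37/7
a_3 = 3: 127/24
a_4 = 10: 1307/247
a_5 = 3: 4048/765

4048/765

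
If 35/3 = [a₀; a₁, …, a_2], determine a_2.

Repeatedly divide and take the remainder:
35 = 11·3 + 2, so a_0 = 11
3 = 1·2 + 1, so a_1 = 1
2 = 2·1 + 0, so a_2 = 2

2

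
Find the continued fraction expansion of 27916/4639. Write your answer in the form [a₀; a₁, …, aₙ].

[6; 56, 1, 1, 2, 1, 11]

27916 ÷ 4639 → quotient 6, remainder 82
4639 ÷ 82 → quotient 56, remainder 47
82 ÷ 47 → quotient 1, remainder 35
47 ÷ 35 → quotient 1, remainder 12
35 ÷ 12 → quotient 2, remainder 11
12 ÷ 11 → quotient 1, remainder 1
11 ÷ 1 → quotient 11, remainder 0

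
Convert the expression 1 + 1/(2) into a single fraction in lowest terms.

3/2

Start with 2.
1 + 1/(2/1) = 1 + 1/2 = 3/2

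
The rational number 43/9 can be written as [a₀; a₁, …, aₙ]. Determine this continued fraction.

⌊43/9⌋ = 4, remainder 7
⌊9/7⌋ = 1, remainder 2
⌊7/2⌋ = 3, remainder 1
⌊2/1⌋ = 2, remainder 0

[4; 1, 3, 2]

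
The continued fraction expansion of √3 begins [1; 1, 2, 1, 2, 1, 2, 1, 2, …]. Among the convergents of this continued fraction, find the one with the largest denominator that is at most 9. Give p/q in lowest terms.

7/4

a_0 = 1: 1/1  (≤ bound)
a_1 = 1: 2/1  (≤ bound)
a_2 = 2: 5/3  (≤ bound)
a_3 = 1: 7/4  (≤ bound)
a_4 = 2: 19/11  (> 9, stop)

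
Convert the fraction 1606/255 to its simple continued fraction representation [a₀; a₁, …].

⌊1606/255⌋ = 6, remainder 76
⌊255/76⌋ = 3, remainder 27
⌊76/27⌋ = 2, remainder 22
⌊27/22⌋ = 1, remainder 5
⌊22/5⌋ = 4, remainder 2
⌊5/2⌋ = 2, remainder 1
⌊2/1⌋ = 2, remainder 0

[6; 3, 2, 1, 4, 2, 2]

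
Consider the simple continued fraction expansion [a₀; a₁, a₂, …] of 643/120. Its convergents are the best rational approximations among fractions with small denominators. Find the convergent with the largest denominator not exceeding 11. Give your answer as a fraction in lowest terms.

59/11

List convergents until the denominator exceeds the bound:
a_0 = 5: 5/1  (≤ bound)
a_1 = 2: 11/2  (≤ bound)
a_2 = 1: 16/3  (≤ bound)
a_3 = 3: 59/11  (≤ bound)
a_4 = 1: 75/14  (> 11, stop)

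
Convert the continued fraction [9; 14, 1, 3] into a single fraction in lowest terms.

Build up convergents one term at a time:
a_0 = 9: 9/1
a_1 = 14: 127/14
a_2 = 1: 136/15
a_3 = 3: 535/59

535/59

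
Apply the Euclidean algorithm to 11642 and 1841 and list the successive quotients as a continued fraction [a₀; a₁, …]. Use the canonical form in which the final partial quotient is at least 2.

[6; 3, 11, 4, 13]

Apply division with remainder until the remainder is 0:
11642 = 6·1841 + 596, so a_0 = 6
1841 = 3·596 + 53, so a_1 = 3
596 = 11·53 + 13, so a_2 = 11
53 = 4·13 + 1, so a_3 = 4
13 = 13·1 + 0, so a_4 = 13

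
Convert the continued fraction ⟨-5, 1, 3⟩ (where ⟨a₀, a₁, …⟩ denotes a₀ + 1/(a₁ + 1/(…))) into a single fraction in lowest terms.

-17/4

Starting at the tail and folding back:
Start with 3.
1 + 1/(3/1) = 1 + 1/3 = 4/3
-5 + 1/(4/3) = -5 + 3/4 = -17/4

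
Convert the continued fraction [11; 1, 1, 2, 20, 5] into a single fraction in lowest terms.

5973/515

Starting at the tail and folding back:
Start with 5.
20 + 1/(5/1) = 20 + 1/5 = 101/5
2 + 1/(101/5) = 2 + 5/101 = 207/101
1 + 1/(207/101) = 1 + 101/207 = 308/207
1 + 1/(308/207) = 1 + 207/308 = 515/308
11 + 1/(515/308) = 11 + 308/515 = 5973/515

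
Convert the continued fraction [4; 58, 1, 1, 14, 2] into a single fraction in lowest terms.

14104/3511

Start with 2.
14 + 1/(2/1) = 14 + 1/2 = 29/2
1 + 1/(29/2) = 1 + 2/29 = 31/29
1 + 1/(31/29) = 1 + 29/31 = 60/31
58 + 1/(60/31) = 58 + 31/60 = 3511/60
4 + 1/(3511/60) = 4 + 60/3511 = 14104/3511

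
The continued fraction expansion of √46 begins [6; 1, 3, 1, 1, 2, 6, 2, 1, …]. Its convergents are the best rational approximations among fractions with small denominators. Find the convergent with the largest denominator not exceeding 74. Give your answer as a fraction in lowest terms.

156/23

a_0 = 6: 6/1  (≤ bound)
a_1 = 1: 7/1  (≤ bound)
a_2 = 3: 27/4  (≤ bound)
a_3 = 1: 34/5  (≤ bound)
a_4 = 1: 61/9  (≤ bound)
a_5 = 2: 156/23  (≤ bound)
a_6 = 6: 997/147  (> 74, stop)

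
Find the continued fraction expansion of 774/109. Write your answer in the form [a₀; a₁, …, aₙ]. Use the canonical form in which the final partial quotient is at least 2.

[7; 9, 1, 10]

774 ÷ 109 → quotient 7, remainder 11
109 ÷ 11 → quotient 9, remainder 10
11 ÷ 10 → quotient 1, remainder 1
10 ÷ 1 → quotient 10, remainder 0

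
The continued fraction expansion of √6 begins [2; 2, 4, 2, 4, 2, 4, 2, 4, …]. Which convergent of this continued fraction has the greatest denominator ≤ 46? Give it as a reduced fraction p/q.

49/20

a_0 = 2: 2/1  (≤ bound)
a_1 = 2: 5/2  (≤ bound)
a_2 = 4: 22/9  (≤ bound)
a_3 = 2: 49/20  (≤ bound)
a_4 = 4: 218/89  (> 46, stop)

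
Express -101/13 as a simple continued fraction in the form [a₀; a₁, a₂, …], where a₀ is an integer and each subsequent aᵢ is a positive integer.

[-8; 4, 3]

-101 ÷ 13 → quotient -8, remainder 3
13 ÷ 3 → quotient 4, remainder 1
3 ÷ 1 → quotient 3, remainder 0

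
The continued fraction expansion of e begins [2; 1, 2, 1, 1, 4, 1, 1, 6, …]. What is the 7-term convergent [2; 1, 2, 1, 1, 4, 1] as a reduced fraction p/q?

Start with 1.
4 + 1/(1/1) = 4 + 1/1 = 5/1
1 + 1/(5/1) = 1 + 1/5 = 6/5
1 + 1/(6/5) = 1 + 5/6 = 11/6
2 + 1/(11/6) = 2 + 6/11 = 28/11
1 + 1/(28/11) = 1 + 11/28 = 39/28
2 + 1/(39/28) = 2 + 28/39 = 106/39

106/39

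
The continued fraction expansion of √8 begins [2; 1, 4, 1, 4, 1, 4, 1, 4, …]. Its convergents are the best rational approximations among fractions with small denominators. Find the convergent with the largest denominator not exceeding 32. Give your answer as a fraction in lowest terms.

82/29

a_0 = 2: 2/1  (≤ bound)
a_1 = 1: 3/1  (≤ bound)
a_2 = 4: 14/5  (≤ bound)
a_3 = 1: 17/6  (≤ bound)
a_4 = 4: 82/29  (≤ bound)
a_5 = 1: 99/35  (> 32, stop)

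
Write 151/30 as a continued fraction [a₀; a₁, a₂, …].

[5; 30]

Run the Euclidean algorithm, recording each quotient:
⌊151/30⌋ = 5, remainder 1
⌊30/1⌋ = 30, remainder 0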